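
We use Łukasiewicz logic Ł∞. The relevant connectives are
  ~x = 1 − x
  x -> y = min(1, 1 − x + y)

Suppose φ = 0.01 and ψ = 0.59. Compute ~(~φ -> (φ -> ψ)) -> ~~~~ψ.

1.00

~φ = 1 − 0.01 = 0.99
φ -> ψ = min(1, 1 − 0.01 + 0.59) = min(1, 1.58) = 1.00
~φ -> (φ -> ψ) = min(1, 1 − 0.99 + 1.00) = min(1, 1.01) = 1.00
~(~φ -> (φ -> ψ)) = 1 − 1.00 = 0.00
~ψ = 1 − 0.59 = 0.41
~~ψ = 1 − 0.41 = 0.59
~~~ψ = 1 − 0.59 = 0.41
~~~~ψ = 1 − 0.41 = 0.59
~(~φ -> (φ -> ψ)) -> ~~~~ψ = min(1, 1 − 0.00 + 0.59) = min(1, 1.59) = 1.00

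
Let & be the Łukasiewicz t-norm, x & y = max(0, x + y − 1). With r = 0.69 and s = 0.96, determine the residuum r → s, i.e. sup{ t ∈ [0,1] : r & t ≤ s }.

The residuum of the Łukasiewicz t-norm gives the supremum: min(1, 1 − 0.69 + 0.96).
1 − 0.69 + 0.96 = 1.27, so t = min(1, 1.27) = 1.00.
Check: 0.69 & 1.00 = max(0, 0.69) = 0.69 ≤ 0.96.

1.00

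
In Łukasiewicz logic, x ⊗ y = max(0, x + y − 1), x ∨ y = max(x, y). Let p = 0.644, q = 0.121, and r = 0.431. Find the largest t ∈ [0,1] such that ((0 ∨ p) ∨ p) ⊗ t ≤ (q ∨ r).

0 ∨ p = max(0.000, 0.644) = 0.644
(0 ∨ p) ∨ p = max(0.644, 0.644) = 0.644
So the left factor is (0 ∨ p) ∨ p = 0.644.
q ∨ r = max(0.121, 0.431) = 0.431
So the right-hand bound is q ∨ r = 0.431.
The residuum of the Łukasiewicz t-norm gives the supremum: min(1, 1 − 0.644 + 0.431).
1 − 0.644 + 0.431 = 0.787, so t = min(1, 0.787) = 0.787.
Check: 0.644 ⊗ 0.787 = max(0, 0.431) = 0.431 ≤ 0.431.

0.787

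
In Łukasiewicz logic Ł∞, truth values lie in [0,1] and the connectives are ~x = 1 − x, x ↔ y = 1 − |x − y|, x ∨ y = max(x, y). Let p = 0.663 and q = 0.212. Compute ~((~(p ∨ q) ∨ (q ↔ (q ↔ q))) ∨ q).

0.663

p ∨ q = max(0.663, 0.212) = 0.663
~(p ∨ q) = 1 − 0.663 = 0.337
q ↔ q = 1 − |0.212 − 0.212| = 1 − 0.000 = 1.000
q ↔ (q ↔ q) = 1 − |0.212 − 1.000| = 1 − 0.788 = 0.212
~(p ∨ q) ∨ (q ↔ (q ↔ q)) = max(0.337, 0.212) = 0.337
(~(p ∨ q) ∨ (q ↔ (q ↔ q))) ∨ q = max(0.337, 0.212) = 0.337
~((~(p ∨ q) ∨ (q ↔ (q ↔ q))) ∨ q) = 1 − 0.337 = 0.663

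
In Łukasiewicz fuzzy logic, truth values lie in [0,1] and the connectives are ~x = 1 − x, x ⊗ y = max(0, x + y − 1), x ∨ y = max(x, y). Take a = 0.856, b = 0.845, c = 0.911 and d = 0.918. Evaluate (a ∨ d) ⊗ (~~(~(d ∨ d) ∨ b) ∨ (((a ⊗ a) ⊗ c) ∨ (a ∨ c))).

0.829

a ∨ d = max(0.856, 0.918) = 0.918
d ∨ d = max(0.918, 0.918) = 0.918
~(d ∨ d) = 1 − 0.918 = 0.082
~(d ∨ d) ∨ b = max(0.082, 0.845) = 0.845
~(~(d ∨ d) ∨ b) = 1 − 0.845 = 0.155
~~(~(d ∨ d) ∨ b) = 1 − 0.155 = 0.845
a ⊗ a = max(0, 0.856 + 0.856 − 1) = max(0, 0.712) = 0.712
(a ⊗ a) ⊗ c = max(0, 0.712 + 0.911 − 1) = max(0, 0.623) = 0.623
a ∨ c = max(0.856, 0.911) = 0.911
((a ⊗ a) ⊗ c) ∨ (a ∨ c) = max(0.623, 0.911) = 0.911
~~(~(d ∨ d) ∨ b) ∨ (((a ⊗ a) ⊗ c) ∨ (a ∨ c)) = max(0.845, 0.911) = 0.911
(a ∨ d) ⊗ (~~(~(d ∨ d) ∨ b) ∨ (((a ⊗ a) ⊗ c) ∨ (a ∨ c))) = max(0, 0.918 + 0.911 − 1) = max(0, 0.829) = 0.829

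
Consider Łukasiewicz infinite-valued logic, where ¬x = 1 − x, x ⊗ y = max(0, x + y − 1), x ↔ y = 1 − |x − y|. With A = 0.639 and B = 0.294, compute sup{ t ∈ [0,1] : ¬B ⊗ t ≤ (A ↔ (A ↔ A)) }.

¬B = 1 − 0.294 = 0.706
So the left factor is ¬B = 0.706.
A ↔ A = 1 − |0.639 − 0.639| = 1 − 0.000 = 1.000
A ↔ (A ↔ A) = 1 − |0.639 − 1.000| = 1 − 0.361 = 0.639
So the right-hand bound is A ↔ (A ↔ A) = 0.639.
The residuum of the Łukasiewicz t-norm gives the supremum: min(1, 1 − 0.706 + 0.639).
1 − 0.706 + 0.639 = 0.933, so t = min(1, 0.933) = 0.933.
Check: 0.706 ⊗ 0.933 = max(0, 0.639) = 0.639 ≤ 0.639.

0.933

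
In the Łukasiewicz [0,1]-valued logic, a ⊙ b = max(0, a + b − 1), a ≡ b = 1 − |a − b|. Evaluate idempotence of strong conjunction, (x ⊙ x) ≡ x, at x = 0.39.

x ⊙ x = max(0, 0.39 + 0.39 − 1) = max(0, -0.22) = 0.00
(x ⊙ x) ≡ x = 1 − |0.00 − 0.39| = 1 − 0.39 = 0.61
(The value 0.61 < 1 shows this instance is not satisfied; fails in Ł∞ since a ⊗ a = max(0, 2a−1) ≠ a in general.)

0.61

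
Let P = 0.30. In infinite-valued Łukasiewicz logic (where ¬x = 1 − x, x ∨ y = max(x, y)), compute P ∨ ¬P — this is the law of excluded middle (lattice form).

¬P = 1 − 0.30 = 0.70
P ∨ ¬P = max(0.30, 0.70) = 0.70
(The value 0.70 < 1 shows this instance is not satisfied; not a Ł∞-tautology — its value is max(a, 1−a).)

0.70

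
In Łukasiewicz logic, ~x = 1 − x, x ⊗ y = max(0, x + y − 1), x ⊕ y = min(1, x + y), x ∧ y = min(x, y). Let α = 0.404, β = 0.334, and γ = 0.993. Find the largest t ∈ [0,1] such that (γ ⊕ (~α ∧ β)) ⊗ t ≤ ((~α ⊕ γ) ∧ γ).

0.993

~α = 1 − 0.404 = 0.596
~α ∧ β = min(0.596, 0.334) = 0.334
γ ⊕ (~α ∧ β) = min(1, 0.993 + 0.334) = min(1, 1.327) = 1.000
So the left factor is γ ⊕ (~α ∧ β) = 1.000.
~α ⊕ γ = min(1, 0.596 + 0.993) = min(1, 1.589) = 1.000
(~α ⊕ γ) ∧ γ = min(1.000, 0.993) = 0.993
So the right-hand bound is (~α ⊕ γ) ∧ γ = 0.993.
The residuum of the Łukasiewicz t-norm gives the supremum: min(1, 1 − 1.000 + 0.993).
1 − 1.000 + 0.993 = 0.993, so t = min(1, 0.993) = 0.993.
Check: 1.000 ⊗ 0.993 = max(0, 0.993) = 0.993 ≤ 0.993.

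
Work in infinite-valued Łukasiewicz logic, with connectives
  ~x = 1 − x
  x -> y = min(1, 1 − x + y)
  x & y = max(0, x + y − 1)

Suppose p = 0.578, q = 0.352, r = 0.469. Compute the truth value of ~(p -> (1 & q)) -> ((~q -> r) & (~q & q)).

1 & q = max(0, 1.000 + 0.352 − 1) = max(0, 0.352) = 0.352
p -> (1 & q) = min(1, 1 − 0.578 + 0.352) = min(1, 0.774) = 0.774
~(p -> (1 & q)) = 1 − 0.774 = 0.226
~q = 1 − 0.352 = 0.648
~q -> r = min(1, 1 − 0.648 + 0.469) = min(1, 0.821) = 0.821
~q & q = max(0, 0.648 + 0.352 − 1) = max(0, 0.000) = 0.000
(~q -> r) & (~q & q) = max(0, 0.821 + 0.000 − 1) = max(0, -0.179) = 0.000
~(p -> (1 & q)) -> ((~q -> r) & (~q & q)) = min(1, 1 − 0.226 + 0.000) = min(1, 0.774) = 0.774

0.774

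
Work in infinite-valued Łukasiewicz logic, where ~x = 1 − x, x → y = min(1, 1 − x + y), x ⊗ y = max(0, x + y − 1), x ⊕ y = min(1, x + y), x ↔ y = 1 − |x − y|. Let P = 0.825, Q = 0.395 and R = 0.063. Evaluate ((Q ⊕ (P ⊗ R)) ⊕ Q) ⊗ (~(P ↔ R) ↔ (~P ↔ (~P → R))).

0.315

P ⊗ R = max(0, 0.825 + 0.063 − 1) = max(0, -0.112) = 0.000
Q ⊕ (P ⊗ R) = min(1, 0.395 + 0.000) = min(1, 0.395) = 0.395
(Q ⊕ (P ⊗ R)) ⊕ Q = min(1, 0.395 + 0.395) = min(1, 0.790) = 0.790
P ↔ R = 1 − |0.825 − 0.063| = 1 − 0.762 = 0.238
~(P ↔ R) = 1 − 0.238 = 0.762
~P = 1 − 0.825 = 0.175
~P → R = min(1, 1 − 0.175 + 0.063) = min(1, 0.888) = 0.888
~P ↔ (~P → R) = 1 − |0.175 − 0.888| = 1 − 0.713 = 0.287
~(P ↔ R) ↔ (~P ↔ (~P → R)) = 1 − |0.762 − 0.287| = 1 − 0.475 = 0.525
((Q ⊕ (P ⊗ R)) ⊕ Q) ⊗ (~(P ↔ R) ↔ (~P ↔ (~P → R))) = max(0, 0.790 + 0.525 − 1) = max(0, 0.315) = 0.315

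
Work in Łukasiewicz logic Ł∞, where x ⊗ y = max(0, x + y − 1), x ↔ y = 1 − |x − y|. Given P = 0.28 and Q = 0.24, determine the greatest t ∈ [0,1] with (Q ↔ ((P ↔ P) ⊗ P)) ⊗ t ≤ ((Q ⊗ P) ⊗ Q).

P ↔ P = 1 − |0.28 − 0.28| = 1 − 0.00 = 1.00
(P ↔ P) ⊗ P = max(0, 1.00 + 0.28 − 1) = max(0, 0.28) = 0.28
Q ↔ ((P ↔ P) ⊗ P) = 1 − |0.24 − 0.28| = 1 − 0.04 = 0.96
So the left factor is Q ↔ ((P ↔ P) ⊗ P) = 0.96.
Q ⊗ P = max(0, 0.24 + 0.28 − 1) = max(0, -0.48) = 0.00
(Q ⊗ P) ⊗ Q = max(0, 0.00 + 0.24 − 1) = max(0, -0.76) = 0.00
So the right-hand bound is (Q ⊗ P) ⊗ Q = 0.00.
The residuum of the Łukasiewicz t-norm gives the supremum: min(1, 1 − 0.96 + 0.00).
1 − 0.96 + 0.00 = 0.04, so t = min(1, 0.04) = 0.04.
Check: 0.96 ⊗ 0.04 = max(0, 0.00) = 0.00 ≤ 0.00.

0.04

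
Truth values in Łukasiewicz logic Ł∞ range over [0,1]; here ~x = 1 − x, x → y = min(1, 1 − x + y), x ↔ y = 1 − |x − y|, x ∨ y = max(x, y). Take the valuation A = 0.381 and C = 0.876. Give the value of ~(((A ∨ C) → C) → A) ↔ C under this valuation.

0.743

A ∨ C = max(0.381, 0.876) = 0.876
(A ∨ C) → C = min(1, 1 − 0.876 + 0.876) = min(1, 1.000) = 1.000
((A ∨ C) → C) → A = min(1, 1 − 1.000 + 0.381) = min(1, 0.381) = 0.381
~(((A ∨ C) → C) → A) = 1 − 0.381 = 0.619
~(((A ∨ C) → C) → A) ↔ C = 1 − |0.619 − 0.876| = 1 − 0.257 = 0.743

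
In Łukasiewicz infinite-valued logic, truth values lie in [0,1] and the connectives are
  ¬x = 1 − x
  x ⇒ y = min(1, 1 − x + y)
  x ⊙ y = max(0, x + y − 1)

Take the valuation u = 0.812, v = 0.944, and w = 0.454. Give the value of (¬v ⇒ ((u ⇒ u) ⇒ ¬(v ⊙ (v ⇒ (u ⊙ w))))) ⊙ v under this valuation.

¬v = 1 − 0.944 = 0.056
u ⇒ u = min(1, 1 − 0.812 + 0.812) = min(1, 1.000) = 1.000
u ⊙ w = max(0, 0.812 + 0.454 − 1) = max(0, 0.266) = 0.266
v ⇒ (u ⊙ w) = min(1, 1 − 0.944 + 0.266) = min(1, 0.322) = 0.322
v ⊙ (v ⇒ (u ⊙ w)) = max(0, 0.944 + 0.322 − 1) = max(0, 0.266) = 0.266
¬(v ⊙ (v ⇒ (u ⊙ w))) = 1 − 0.266 = 0.734
(u ⇒ u) ⇒ ¬(v ⊙ (v ⇒ (u ⊙ w))) = min(1, 1 − 1.000 + 0.734) = min(1, 0.734) = 0.734
¬v ⇒ ((u ⇒ u) ⇒ ¬(v ⊙ (v ⇒ (u ⊙ w)))) = min(1, 1 − 0.056 + 0.734) = min(1, 1.678) = 1.000
(¬v ⇒ ((u ⇒ u) ⇒ ¬(v ⊙ (v ⇒ (u ⊙ w))))) ⊙ v = max(0, 1.000 + 0.944 − 1) = max(0, 0.944) = 0.944

0.944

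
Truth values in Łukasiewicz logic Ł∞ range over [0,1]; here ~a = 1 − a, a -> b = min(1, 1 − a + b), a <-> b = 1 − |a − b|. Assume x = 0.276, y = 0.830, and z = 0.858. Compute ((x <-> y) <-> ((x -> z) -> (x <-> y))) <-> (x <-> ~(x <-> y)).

0.722

x <-> y = 1 − |0.276 − 0.830| = 1 − 0.554 = 0.446
x -> z = min(1, 1 − 0.276 + 0.858) = min(1, 1.582) = 1.000
(x -> z) -> (x <-> y) = min(1, 1 − 1.000 + 0.446) = min(1, 0.446) = 0.446
(x <-> y) <-> ((x -> z) -> (x <-> y)) = 1 − |0.446 − 0.446| = 1 − 0.000 = 1.000
~(x <-> y) = 1 − 0.446 = 0.554
x <-> ~(x <-> y) = 1 − |0.276 − 0.554| = 1 − 0.278 = 0.722
((x <-> y) <-> ((x -> z) -> (x <-> y))) <-> (x <-> ~(x <-> y)) = 1 − |1.000 − 0.722| = 1 − 0.278 = 0.722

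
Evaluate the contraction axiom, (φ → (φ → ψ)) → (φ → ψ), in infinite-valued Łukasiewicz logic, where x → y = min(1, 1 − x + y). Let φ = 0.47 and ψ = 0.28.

0.81

φ → ψ = min(1, 1 − 0.47 + 0.28) = min(1, 0.81) = 0.81
φ → (φ → ψ) = min(1, 1 − 0.47 + 0.81) = min(1, 1.34) = 1.00
(φ → (φ → ψ)) → (φ → ψ) = min(1, 1 − 1.00 + 0.81) = min(1, 0.81) = 0.81
(The value 0.81 < 1 shows this instance is not satisfied; fails in Ł∞ (the t-norm is not idempotent).)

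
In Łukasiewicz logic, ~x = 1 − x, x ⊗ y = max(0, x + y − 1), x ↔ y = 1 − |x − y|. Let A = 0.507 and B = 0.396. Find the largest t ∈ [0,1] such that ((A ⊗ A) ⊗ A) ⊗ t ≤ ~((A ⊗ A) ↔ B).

A ⊗ A = max(0, 0.507 + 0.507 − 1) = max(0, 0.014) = 0.014
(A ⊗ A) ⊗ A = max(0, 0.014 + 0.507 − 1) = max(0, -0.479) = 0.000
So the left factor is (A ⊗ A) ⊗ A = 0.000.
(A ⊗ A) ↔ B = 1 − |0.014 − 0.396| = 1 − 0.382 = 0.618
~((A ⊗ A) ↔ B) = 1 − 0.618 = 0.382
So the right-hand bound is ~((A ⊗ A) ↔ B) = 0.382.
The residuum of the Łukasiewicz t-norm gives the supremum: min(1, 1 − 0.000 + 0.382).
1 − 0.000 + 0.382 = 1.382, so t = min(1, 1.382) = 1.000.
Check: 0.000 ⊗ 1.000 = max(0, 0.000) = 0.000 ≤ 0.382.

1.000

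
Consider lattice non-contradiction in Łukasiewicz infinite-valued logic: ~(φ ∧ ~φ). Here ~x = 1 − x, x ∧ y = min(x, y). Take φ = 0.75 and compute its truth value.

0.75

~φ = 1 − 0.75 = 0.25
φ ∧ ~φ = min(0.75, 0.25) = 0.25
~(φ ∧ ~φ) = 1 − 0.25 = 0.75
(The value 0.75 < 1 shows this instance is not satisfied; not a Ł∞-tautology — its value is 1 − min(a, 1−a).)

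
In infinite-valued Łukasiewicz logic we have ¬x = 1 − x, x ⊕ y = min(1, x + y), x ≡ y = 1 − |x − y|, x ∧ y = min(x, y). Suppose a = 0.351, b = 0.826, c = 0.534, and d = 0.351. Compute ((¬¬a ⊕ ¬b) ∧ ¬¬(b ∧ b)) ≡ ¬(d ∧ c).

0.876

¬a = 1 − 0.351 = 0.649
¬¬a = 1 − 0.649 = 0.351
¬b = 1 − 0.826 = 0.174
¬¬a ⊕ ¬b = min(1, 0.351 + 0.174) = min(1, 0.525) = 0.525
b ∧ b = min(0.826, 0.826) = 0.826
¬(b ∧ b) = 1 − 0.826 = 0.174
¬¬(b ∧ b) = 1 − 0.174 = 0.826
(¬¬a ⊕ ¬b) ∧ ¬¬(b ∧ b) = min(0.525, 0.826) = 0.525
d ∧ c = min(0.351, 0.534) = 0.351
¬(d ∧ c) = 1 − 0.351 = 0.649
((¬¬a ⊕ ¬b) ∧ ¬¬(b ∧ b)) ≡ ¬(d ∧ c) = 1 − |0.525 − 0.649| = 1 − 0.124 = 0.876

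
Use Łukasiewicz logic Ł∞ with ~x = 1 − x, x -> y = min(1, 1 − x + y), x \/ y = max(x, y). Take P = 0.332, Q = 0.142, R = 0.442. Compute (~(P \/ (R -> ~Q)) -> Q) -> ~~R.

~Q = 1 − 0.142 = 0.858
R -> ~Q = min(1, 1 − 0.442 + 0.858) = min(1, 1.416) = 1.000
P \/ (R -> ~Q) = max(0.332, 1.000) = 1.000
~(P \/ (R -> ~Q)) = 1 − 1.000 = 0.000
~(P \/ (R -> ~Q)) -> Q = min(1, 1 − 0.000 + 0.142) = min(1, 1.142) = 1.000
~R = 1 − 0.442 = 0.558
~~R = 1 − 0.558 = 0.442
(~(P \/ (R -> ~Q)) -> Q) -> ~~R = min(1, 1 − 1.000 + 0.442) = min(1, 0.442) = 0.442

0.442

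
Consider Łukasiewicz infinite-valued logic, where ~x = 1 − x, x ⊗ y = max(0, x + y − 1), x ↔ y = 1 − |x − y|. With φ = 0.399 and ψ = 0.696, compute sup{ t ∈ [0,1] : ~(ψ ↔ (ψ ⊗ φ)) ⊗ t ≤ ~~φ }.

ψ ⊗ φ = max(0, 0.696 + 0.399 − 1) = max(0, 0.095) = 0.095
ψ ↔ (ψ ⊗ φ) = 1 − |0.696 − 0.095| = 1 − 0.601 = 0.399
~(ψ ↔ (ψ ⊗ φ)) = 1 − 0.399 = 0.601
So the left factor is ~(ψ ↔ (ψ ⊗ φ)) = 0.601.
~φ = 1 − 0.399 = 0.601
~~φ = 1 − 0.601 = 0.399
So the right-hand bound is ~~φ = 0.399.
The residuum of the Łukasiewicz t-norm gives the supremum: min(1, 1 − 0.601 + 0.399).
1 − 0.601 + 0.399 = 0.798, so t = min(1, 0.798) = 0.798.
Check: 0.601 ⊗ 0.798 = max(0, 0.399) = 0.399 ≤ 0.399.

0.798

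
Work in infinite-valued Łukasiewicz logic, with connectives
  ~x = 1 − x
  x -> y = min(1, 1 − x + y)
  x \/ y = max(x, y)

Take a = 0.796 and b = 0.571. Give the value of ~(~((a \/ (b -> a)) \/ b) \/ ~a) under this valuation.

b -> a = min(1, 1 − 0.571 + 0.796) = min(1, 1.225) = 1.000
a \/ (b -> a) = max(0.796, 1.000) = 1.000
(a \/ (b -> a)) \/ b = max(1.000, 0.571) = 1.000
~((a \/ (b -> a)) \/ b) = 1 − 1.000 = 0.000
~a = 1 − 0.796 = 0.204
~((a \/ (b -> a)) \/ b) \/ ~a = max(0.000, 0.204) = 0.204
~(~((a \/ (b -> a)) \/ b) \/ ~a) = 1 − 0.204 = 0.796

0.796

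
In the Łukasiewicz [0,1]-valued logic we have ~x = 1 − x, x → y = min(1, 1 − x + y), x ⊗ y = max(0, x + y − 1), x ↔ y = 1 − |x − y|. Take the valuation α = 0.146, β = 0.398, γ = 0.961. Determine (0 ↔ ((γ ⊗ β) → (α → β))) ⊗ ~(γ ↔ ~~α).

γ ⊗ β = max(0, 0.961 + 0.398 − 1) = max(0, 0.359) = 0.359
α → β = min(1, 1 − 0.146 + 0.398) = min(1, 1.252) = 1.000
(γ ⊗ β) → (α → β) = min(1, 1 − 0.359 + 1.000) = min(1, 1.641) = 1.000
0 ↔ ((γ ⊗ β) → (α → β)) = 1 − |0.000 − 1.000| = 1 − 1.000 = 0.000
~α = 1 − 0.146 = 0.854
~~α = 1 − 0.854 = 0.146
γ ↔ ~~α = 1 − |0.961 − 0.146| = 1 − 0.815 = 0.185
~(γ ↔ ~~α) = 1 − 0.185 = 0.815
(0 ↔ ((γ ⊗ β) → (α → β))) ⊗ ~(γ ↔ ~~α) = max(0, 0.000 + 0.815 − 1) = max(0, -0.185) = 0.000

0.000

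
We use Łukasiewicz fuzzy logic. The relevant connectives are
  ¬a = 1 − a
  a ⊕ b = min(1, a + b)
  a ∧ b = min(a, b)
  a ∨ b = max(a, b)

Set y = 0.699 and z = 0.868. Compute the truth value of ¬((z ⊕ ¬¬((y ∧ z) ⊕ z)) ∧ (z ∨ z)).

y ∧ z = min(0.699, 0.868) = 0.699
(y ∧ z) ⊕ z = min(1, 0.699 + 0.868) = min(1, 1.567) = 1.000
¬((y ∧ z) ⊕ z) = 1 − 1.000 = 0.000
¬¬((y ∧ z) ⊕ z) = 1 − 0.000 = 1.000
z ⊕ ¬¬((y ∧ z) ⊕ z) = min(1, 0.868 + 1.000) = min(1, 1.868) = 1.000
z ∨ z = max(0.868, 0.868) = 0.868
(z ⊕ ¬¬((y ∧ z) ⊕ z)) ∧ (z ∨ z) = min(1.000, 0.868) = 0.868
¬((z ⊕ ¬¬((y ∧ z) ⊕ z)) ∧ (z ∨ z)) = 1 − 0.868 = 0.132

0.132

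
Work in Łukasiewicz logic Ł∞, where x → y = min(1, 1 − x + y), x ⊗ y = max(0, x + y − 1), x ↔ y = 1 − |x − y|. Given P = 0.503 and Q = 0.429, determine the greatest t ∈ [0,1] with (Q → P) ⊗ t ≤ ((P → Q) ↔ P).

Q → P = min(1, 1 − 0.429 + 0.503) = min(1, 1.074) = 1.000
So the left factor is Q → P = 1.000.
P → Q = min(1, 1 − 0.503 + 0.429) = min(1, 0.926) = 0.926
(P → Q) ↔ P = 1 − |0.926 − 0.503| = 1 − 0.423 = 0.577
So the right-hand bound is (P → Q) ↔ P = 0.577.
The residuum of the Łukasiewicz t-norm gives the supremum: min(1, 1 − 1.000 + 0.577).
1 − 1.000 + 0.577 = 0.577, so t = min(1, 0.577) = 0.577.
Check: 1.000 ⊗ 0.577 = max(0, 0.577) = 0.577 ≤ 0.577.

0.577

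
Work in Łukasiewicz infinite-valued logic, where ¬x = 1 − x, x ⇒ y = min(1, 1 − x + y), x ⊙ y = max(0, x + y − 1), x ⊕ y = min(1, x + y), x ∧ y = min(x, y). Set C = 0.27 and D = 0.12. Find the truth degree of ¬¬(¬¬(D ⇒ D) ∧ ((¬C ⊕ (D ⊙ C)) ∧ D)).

D ⇒ D = min(1, 1 − 0.12 + 0.12) = min(1, 1.00) = 1.00
¬(D ⇒ D) = 1 − 1.00 = 0.00
¬¬(D ⇒ D) = 1 − 0.00 = 1.00
¬C = 1 − 0.27 = 0.73
D ⊙ C = max(0, 0.12 + 0.27 − 1) = max(0, -0.61) = 0.00
¬C ⊕ (D ⊙ C) = min(1, 0.73 + 0.00) = min(1, 0.73) = 0.73
(¬C ⊕ (D ⊙ C)) ∧ D = min(0.73, 0.12) = 0.12
¬¬(D ⇒ D) ∧ ((¬C ⊕ (D ⊙ C)) ∧ D) = min(1.00, 0.12) = 0.12
¬(¬¬(D ⇒ D) ∧ ((¬C ⊕ (D ⊙ C)) ∧ D)) = 1 − 0.12 = 0.88
¬¬(¬¬(D ⇒ D) ∧ ((¬C ⊕ (D ⊙ C)) ∧ D)) = 1 − 0.88 = 0.12

0.12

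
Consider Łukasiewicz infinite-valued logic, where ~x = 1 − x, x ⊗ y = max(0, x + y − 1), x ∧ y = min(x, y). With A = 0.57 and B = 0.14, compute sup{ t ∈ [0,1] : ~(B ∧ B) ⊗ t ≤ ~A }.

0.57

B ∧ B = min(0.14, 0.14) = 0.14
~(B ∧ B) = 1 − 0.14 = 0.86
So the left factor is ~(B ∧ B) = 0.86.
~A = 1 − 0.57 = 0.43
So the right-hand bound is ~A = 0.43.
The residuum of the Łukasiewicz t-norm gives the supremum: min(1, 1 − 0.86 + 0.43).
1 − 0.86 + 0.43 = 0.57, so t = min(1, 0.57) = 0.57.
Check: 0.86 ⊗ 0.57 = max(0, 0.43) = 0.43 ≤ 0.43.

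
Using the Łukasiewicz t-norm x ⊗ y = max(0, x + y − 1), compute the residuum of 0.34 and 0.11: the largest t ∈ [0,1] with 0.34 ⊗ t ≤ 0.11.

The residuum of the Łukasiewicz t-norm gives the supremum: min(1, 1 − 0.34 + 0.11).
1 − 0.34 + 0.11 = 0.77, so t = min(1, 0.77) = 0.77.
Check: 0.34 ⊗ 0.77 = max(0, 0.11) = 0.11 ≤ 0.11.

0.77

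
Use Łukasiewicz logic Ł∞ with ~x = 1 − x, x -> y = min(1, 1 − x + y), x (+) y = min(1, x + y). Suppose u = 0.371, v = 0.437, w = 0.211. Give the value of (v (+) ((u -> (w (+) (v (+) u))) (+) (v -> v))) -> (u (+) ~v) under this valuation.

v (+) u = min(1, 0.437 + 0.371) = min(1, 0.808) = 0.808
w (+) (v (+) u) = min(1, 0.211 + 0.808) = min(1, 1.019) = 1.000
u -> (w (+) (v (+) u)) = min(1, 1 − 0.371 + 1.000) = min(1, 1.629) = 1.000
v -> v = min(1, 1 − 0.437 + 0.437) = min(1, 1.000) = 1.000
(u -> (w (+) (v (+) u))) (+) (v -> v) = min(1, 1.000 + 1.000) = min(1, 2.000) = 1.000
v (+) ((u -> (w (+) (v (+) u))) (+) (v -> v)) = min(1, 0.437 + 1.000) = min(1, 1.437) = 1.000
~v = 1 − 0.437 = 0.563
u (+) ~v = min(1, 0.371 + 0.563) = min(1, 0.934) = 0.934
(v (+) ((u -> (w (+) (v (+) u))) (+) (v -> v))) -> (u (+) ~v) = min(1, 1 − 1.000 + 0.934) = min(1, 0.934) = 0.934

0.934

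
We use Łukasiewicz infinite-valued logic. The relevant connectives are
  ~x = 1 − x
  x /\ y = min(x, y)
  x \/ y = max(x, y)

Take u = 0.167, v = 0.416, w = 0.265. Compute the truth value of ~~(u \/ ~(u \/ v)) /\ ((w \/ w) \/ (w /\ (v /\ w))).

0.265

u \/ v = max(0.167, 0.416) = 0.416
~(u \/ v) = 1 − 0.416 = 0.584
u \/ ~(u \/ v) = max(0.167, 0.584) = 0.584
~(u \/ ~(u \/ v)) = 1 − 0.584 = 0.416
~~(u \/ ~(u \/ v)) = 1 − 0.416 = 0.584
w \/ w = max(0.265, 0.265) = 0.265
v /\ w = min(0.416, 0.265) = 0.265
w /\ (v /\ w) = min(0.265, 0.265) = 0.265
(w \/ w) \/ (w /\ (v /\ w)) = max(0.265, 0.265) = 0.265
~~(u \/ ~(u \/ v)) /\ ((w \/ w) \/ (w /\ (v /\ w))) = min(0.584, 0.265) = 0.265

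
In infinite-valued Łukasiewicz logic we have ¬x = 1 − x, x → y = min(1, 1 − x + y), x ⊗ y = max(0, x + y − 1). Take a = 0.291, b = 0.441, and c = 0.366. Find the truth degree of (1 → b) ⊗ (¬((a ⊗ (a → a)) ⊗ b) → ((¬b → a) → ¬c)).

0.343

1 → b = min(1, 1 − 1.000 + 0.441) = min(1, 0.441) = 0.441
a → a = min(1, 1 − 0.291 + 0.291) = min(1, 1.000) = 1.000
a ⊗ (a → a) = max(0, 0.291 + 1.000 − 1) = max(0, 0.291) = 0.291
(a ⊗ (a → a)) ⊗ b = max(0, 0.291 + 0.441 − 1) = max(0, -0.268) = 0.000
¬((a ⊗ (a → a)) ⊗ b) = 1 − 0.000 = 1.000
¬b = 1 − 0.441 = 0.559
¬b → a = min(1, 1 − 0.559 + 0.291) = min(1, 0.732) = 0.732
¬c = 1 − 0.366 = 0.634
(¬b → a) → ¬c = min(1, 1 − 0.732 + 0.634) = min(1, 0.902) = 0.902
¬((a ⊗ (a → a)) ⊗ b) → ((¬b → a) → ¬c) = min(1, 1 − 1.000 + 0.902) = min(1, 0.902) = 0.902
(1 → b) ⊗ (¬((a ⊗ (a → a)) ⊗ b) → ((¬b → a) → ¬c)) = max(0, 0.441 + 0.902 − 1) = max(0, 0.343) = 0.343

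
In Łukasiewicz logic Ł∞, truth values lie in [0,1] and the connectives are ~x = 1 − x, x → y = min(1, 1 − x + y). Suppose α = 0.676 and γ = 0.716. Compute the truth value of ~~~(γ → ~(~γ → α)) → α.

~γ = 1 − 0.716 = 0.284
~γ → α = min(1, 1 − 0.284 + 0.676) = min(1, 1.392) = 1.000
~(~γ → α) = 1 − 1.000 = 0.000
γ → ~(~γ → α) = min(1, 1 − 0.716 + 0.000) = min(1, 0.284) = 0.284
~(γ → ~(~γ → α)) = 1 − 0.284 = 0.716
~~(γ → ~(~γ → α)) = 1 − 0.716 = 0.284
~~~(γ → ~(~γ → α)) = 1 − 0.284 = 0.716
~~~(γ → ~(~γ → α)) → α = min(1, 1 − 0.716 + 0.676) = min(1, 0.960) = 0.960

0.960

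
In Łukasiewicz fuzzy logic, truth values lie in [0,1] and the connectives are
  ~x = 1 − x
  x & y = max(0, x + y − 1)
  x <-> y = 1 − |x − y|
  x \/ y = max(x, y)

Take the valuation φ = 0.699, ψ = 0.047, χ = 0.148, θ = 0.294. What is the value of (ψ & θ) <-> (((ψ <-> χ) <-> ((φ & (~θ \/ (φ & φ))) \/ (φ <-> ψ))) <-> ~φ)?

ψ & θ = max(0, 0.047 + 0.294 − 1) = max(0, -0.659) = 0.000
ψ <-> χ = 1 − |0.047 − 0.148| = 1 − 0.101 = 0.899
~θ = 1 − 0.294 = 0.706
φ & φ = max(0, 0.699 + 0.699 − 1) = max(0, 0.398) = 0.398
~θ \/ (φ & φ) = max(0.706, 0.398) = 0.706
φ & (~θ \/ (φ & φ)) = max(0, 0.699 + 0.706 − 1) = max(0, 0.405) = 0.405
φ <-> ψ = 1 − |0.699 − 0.047| = 1 − 0.652 = 0.348
(φ & (~θ \/ (φ & φ))) \/ (φ <-> ψ) = max(0.405, 0.348) = 0.405
(ψ <-> χ) <-> ((φ & (~θ \/ (φ & φ))) \/ (φ <-> ψ)) = 1 − |0.899 − 0.405| = 1 − 0.494 = 0.506
~φ = 1 − 0.699 = 0.301
((ψ <-> χ) <-> ((φ & (~θ \/ (φ & φ))) \/ (φ <-> ψ))) <-> ~φ = 1 − |0.506 − 0.301| = 1 − 0.205 = 0.795
(ψ & θ) <-> (((ψ <-> χ) <-> ((φ & (~θ \/ (φ & φ))) \/ (φ <-> ψ))) <-> ~φ) = 1 − |0.000 − 0.795| = 1 − 0.795 = 0.205

0.205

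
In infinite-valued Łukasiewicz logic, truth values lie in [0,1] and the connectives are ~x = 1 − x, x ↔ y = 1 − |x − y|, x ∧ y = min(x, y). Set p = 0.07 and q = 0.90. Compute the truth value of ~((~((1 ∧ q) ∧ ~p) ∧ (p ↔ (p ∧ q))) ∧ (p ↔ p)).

0.90

1 ∧ q = min(1.00, 0.90) = 0.90
~p = 1 − 0.07 = 0.93
(1 ∧ q) ∧ ~p = min(0.90, 0.93) = 0.90
~((1 ∧ q) ∧ ~p) = 1 − 0.90 = 0.10
p ∧ q = min(0.07, 0.90) = 0.07
p ↔ (p ∧ q) = 1 − |0.07 − 0.07| = 1 − 0.00 = 1.00
~((1 ∧ q) ∧ ~p) ∧ (p ↔ (p ∧ q)) = min(0.10, 1.00) = 0.10
p ↔ p = 1 − |0.07 − 0.07| = 1 − 0.00 = 1.00
(~((1 ∧ q) ∧ ~p) ∧ (p ↔ (p ∧ q))) ∧ (p ↔ p) = min(0.10, 1.00) = 0.10
~((~((1 ∧ q) ∧ ~p) ∧ (p ↔ (p ∧ q))) ∧ (p ↔ p)) = 1 − 0.10 = 0.90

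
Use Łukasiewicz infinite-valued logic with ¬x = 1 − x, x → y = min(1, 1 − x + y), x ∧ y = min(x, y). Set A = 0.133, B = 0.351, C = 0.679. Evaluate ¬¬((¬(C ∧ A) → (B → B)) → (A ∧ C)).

0.133

C ∧ A = min(0.679, 0.133) = 0.133
¬(C ∧ A) = 1 − 0.133 = 0.867
B → B = min(1, 1 − 0.351 + 0.351) = min(1, 1.000) = 1.000
¬(C ∧ A) → (B → B) = min(1, 1 − 0.867 + 1.000) = min(1, 1.133) = 1.000
A ∧ C = min(0.133, 0.679) = 0.133
(¬(C ∧ A) → (B → B)) → (A ∧ C) = min(1, 1 − 1.000 + 0.133) = min(1, 0.133) = 0.133
¬((¬(C ∧ A) → (B → B)) → (A ∧ C)) = 1 − 0.133 = 0.867
¬¬((¬(C ∧ A) → (B → B)) → (A ∧ C)) = 1 − 0.867 = 0.133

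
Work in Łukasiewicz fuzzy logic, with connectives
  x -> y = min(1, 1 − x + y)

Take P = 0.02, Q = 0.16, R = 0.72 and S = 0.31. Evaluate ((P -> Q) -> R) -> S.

P -> Q = min(1, 1 − 0.02 + 0.16) = min(1, 1.14) = 1.00
(P -> Q) -> R = min(1, 1 − 1.00 + 0.72) = min(1, 0.72) = 0.72
((P -> Q) -> R) -> S = min(1, 1 − 0.72 + 0.31) = min(1, 0.59) = 0.59

0.59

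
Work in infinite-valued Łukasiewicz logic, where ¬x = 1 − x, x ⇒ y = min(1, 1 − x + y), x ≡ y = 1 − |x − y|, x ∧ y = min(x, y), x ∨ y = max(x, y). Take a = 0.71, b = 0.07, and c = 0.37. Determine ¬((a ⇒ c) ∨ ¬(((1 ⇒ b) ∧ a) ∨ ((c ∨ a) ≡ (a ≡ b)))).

a ⇒ c = min(1, 1 − 0.71 + 0.37) = min(1, 0.66) = 0.66
1 ⇒ b = min(1, 1 − 1.00 + 0.07) = min(1, 0.07) = 0.07
(1 ⇒ b) ∧ a = min(0.07, 0.71) = 0.07
c ∨ a = max(0.37, 0.71) = 0.71
a ≡ b = 1 − |0.71 − 0.07| = 1 − 0.64 = 0.36
(c ∨ a) ≡ (a ≡ b) = 1 − |0.71 − 0.36| = 1 − 0.35 = 0.65
((1 ⇒ b) ∧ a) ∨ ((c ∨ a) ≡ (a ≡ b)) = max(0.07, 0.65) = 0.65
¬(((1 ⇒ b) ∧ a) ∨ ((c ∨ a) ≡ (a ≡ b))) = 1 − 0.65 = 0.35
(a ⇒ c) ∨ ¬(((1 ⇒ b) ∧ a) ∨ ((c ∨ a) ≡ (a ≡ b))) = max(0.66, 0.35) = 0.66
¬((a ⇒ c) ∨ ¬(((1 ⇒ b) ∧ a) ∨ ((c ∨ a) ≡ (a ≡ b)))) = 1 − 0.66 = 0.34

0.34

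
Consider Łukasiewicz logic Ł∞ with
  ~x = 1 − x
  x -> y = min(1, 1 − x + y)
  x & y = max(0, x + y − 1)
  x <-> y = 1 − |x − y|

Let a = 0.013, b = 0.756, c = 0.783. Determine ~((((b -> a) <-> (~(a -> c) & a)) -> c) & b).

0.244

b -> a = min(1, 1 − 0.756 + 0.013) = min(1, 0.257) = 0.257
a -> c = min(1, 1 − 0.013 + 0.783) = min(1, 1.770) = 1.000
~(a -> c) = 1 − 1.000 = 0.000
~(a -> c) & a = max(0, 0.000 + 0.013 − 1) = max(0, -0.987) = 0.000
(b -> a) <-> (~(a -> c) & a) = 1 − |0.257 − 0.000| = 1 − 0.257 = 0.743
((b -> a) <-> (~(a -> c) & a)) -> c = min(1, 1 − 0.743 + 0.783) = min(1, 1.040) = 1.000
(((b -> a) <-> (~(a -> c) & a)) -> c) & b = max(0, 1.000 + 0.756 − 1) = max(0, 0.756) = 0.756
~((((b -> a) <-> (~(a -> c) & a)) -> c) & b) = 1 − 0.756 = 0.244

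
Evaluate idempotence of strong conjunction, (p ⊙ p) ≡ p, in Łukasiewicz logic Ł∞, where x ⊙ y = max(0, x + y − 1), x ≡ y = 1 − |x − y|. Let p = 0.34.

0.66

p ⊙ p = max(0, 0.34 + 0.34 − 1) = max(0, -0.32) = 0.00
(p ⊙ p) ≡ p = 1 − |0.00 − 0.34| = 1 − 0.34 = 0.66
(The value 0.66 < 1 shows this instance is not satisfied; fails in Ł∞ since a ⊗ a = max(0, 2a−1) ≠ a in general.)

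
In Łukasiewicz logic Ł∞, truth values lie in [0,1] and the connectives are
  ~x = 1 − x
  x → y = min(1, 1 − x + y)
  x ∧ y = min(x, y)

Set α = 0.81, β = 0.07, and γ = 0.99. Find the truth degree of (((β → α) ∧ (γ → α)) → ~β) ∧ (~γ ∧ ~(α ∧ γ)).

0.01

β → α = min(1, 1 − 0.07 + 0.81) = min(1, 1.74) = 1.00
γ → α = min(1, 1 − 0.99 + 0.81) = min(1, 0.82) = 0.82
(β → α) ∧ (γ → α) = min(1.00, 0.82) = 0.82
~β = 1 − 0.07 = 0.93
((β → α) ∧ (γ → α)) → ~β = min(1, 1 − 0.82 + 0.93) = min(1, 1.11) = 1.00
~γ = 1 − 0.99 = 0.01
α ∧ γ = min(0.81, 0.99) = 0.81
~(α ∧ γ) = 1 − 0.81 = 0.19
~γ ∧ ~(α ∧ γ) = min(0.01, 0.19) = 0.01
(((β → α) ∧ (γ → α)) → ~β) ∧ (~γ ∧ ~(α ∧ γ)) = min(1.00, 0.01) = 0.01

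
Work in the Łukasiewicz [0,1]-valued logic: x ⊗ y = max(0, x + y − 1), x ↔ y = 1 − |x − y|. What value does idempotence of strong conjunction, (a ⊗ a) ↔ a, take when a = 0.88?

a ⊗ a = max(0, 0.88 + 0.88 − 1) = max(0, 0.76) = 0.76
(a ⊗ a) ↔ a = 1 − |0.76 − 0.88| = 1 − 0.12 = 0.88
(The value 0.88 < 1 shows this instance is not satisfied; fails in Ł∞ since a ⊗ a = max(0, 2a−1) ≠ a in general.)

0.88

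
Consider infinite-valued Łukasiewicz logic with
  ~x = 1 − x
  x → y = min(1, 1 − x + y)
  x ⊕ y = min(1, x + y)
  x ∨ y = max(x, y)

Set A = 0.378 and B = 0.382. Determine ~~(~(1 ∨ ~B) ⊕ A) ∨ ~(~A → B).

0.378

~B = 1 − 0.382 = 0.618
1 ∨ ~B = max(1.000, 0.618) = 1.000
~(1 ∨ ~B) = 1 − 1.000 = 0.000
~(1 ∨ ~B) ⊕ A = min(1, 0.000 + 0.378) = min(1, 0.378) = 0.378
~(~(1 ∨ ~B) ⊕ A) = 1 − 0.378 = 0.622
~~(~(1 ∨ ~B) ⊕ A) = 1 − 0.622 = 0.378
~A = 1 − 0.378 = 0.622
~A → B = min(1, 1 − 0.622 + 0.382) = min(1, 0.760) = 0.760
~(~A → B) = 1 − 0.760 = 0.240
~~(~(1 ∨ ~B) ⊕ A) ∨ ~(~A → B) = max(0.378, 0.240) = 0.378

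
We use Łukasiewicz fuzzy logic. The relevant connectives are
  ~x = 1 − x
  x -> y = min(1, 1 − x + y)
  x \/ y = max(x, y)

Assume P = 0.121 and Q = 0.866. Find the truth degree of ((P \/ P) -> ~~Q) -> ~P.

0.879

P \/ P = max(0.121, 0.121) = 0.121
~Q = 1 − 0.866 = 0.134
~~Q = 1 − 0.134 = 0.866
(P \/ P) -> ~~Q = min(1, 1 − 0.121 + 0.866) = min(1, 1.745) = 1.000
~P = 1 − 0.121 = 0.879
((P \/ P) -> ~~Q) -> ~P = min(1, 1 − 1.000 + 0.879) = min(1, 0.879) = 0.879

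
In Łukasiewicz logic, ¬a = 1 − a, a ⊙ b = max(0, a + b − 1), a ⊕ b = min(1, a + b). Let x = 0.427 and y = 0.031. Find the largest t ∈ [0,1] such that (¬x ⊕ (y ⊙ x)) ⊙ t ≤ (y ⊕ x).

¬x = 1 − 0.427 = 0.573
y ⊙ x = max(0, 0.031 + 0.427 − 1) = max(0, -0.542) = 0.000
¬x ⊕ (y ⊙ x) = min(1, 0.573 + 0.000) = min(1, 0.573) = 0.573
So the left factor is ¬x ⊕ (y ⊙ x) = 0.573.
y ⊕ x = min(1, 0.031 + 0.427) = min(1, 0.458) = 0.458
So the right-hand bound is y ⊕ x = 0.458.
The residuum of the Łukasiewicz t-norm gives the supremum: min(1, 1 − 0.573 + 0.458).
1 − 0.573 + 0.458 = 0.885, so t = min(1, 0.885) = 0.885.
Check: 0.573 ⊙ 0.885 = max(0, 0.458) = 0.458 ≤ 0.458.

0.885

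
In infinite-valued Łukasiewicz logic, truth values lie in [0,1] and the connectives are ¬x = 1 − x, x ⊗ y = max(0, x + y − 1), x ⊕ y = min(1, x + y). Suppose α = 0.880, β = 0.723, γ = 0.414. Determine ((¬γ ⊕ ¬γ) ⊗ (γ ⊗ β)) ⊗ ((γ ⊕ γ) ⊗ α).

0.000

¬γ = 1 − 0.414 = 0.586
¬γ ⊕ ¬γ = min(1, 0.586 + 0.586) = min(1, 1.172) = 1.000
γ ⊗ β = max(0, 0.414 + 0.723 − 1) = max(0, 0.137) = 0.137
(¬γ ⊕ ¬γ) ⊗ (γ ⊗ β) = max(0, 1.000 + 0.137 − 1) = max(0, 0.137) = 0.137
γ ⊕ γ = min(1, 0.414 + 0.414) = min(1, 0.828) = 0.828
(γ ⊕ γ) ⊗ α = max(0, 0.828 + 0.880 − 1) = max(0, 0.708) = 0.708
((¬γ ⊕ ¬γ) ⊗ (γ ⊗ β)) ⊗ ((γ ⊕ γ) ⊗ α) = max(0, 0.137 + 0.708 − 1) = max(0, -0.155) = 0.000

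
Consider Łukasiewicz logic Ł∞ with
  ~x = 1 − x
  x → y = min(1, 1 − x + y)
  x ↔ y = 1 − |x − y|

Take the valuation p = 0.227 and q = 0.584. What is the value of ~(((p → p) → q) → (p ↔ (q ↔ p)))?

0.000

p → p = min(1, 1 − 0.227 + 0.227) = min(1, 1.000) = 1.000
(p → p) → q = min(1, 1 − 1.000 + 0.584) = min(1, 0.584) = 0.584
q ↔ p = 1 − |0.584 − 0.227| = 1 − 0.357 = 0.643
p ↔ (q ↔ p) = 1 − |0.227 − 0.643| = 1 − 0.416 = 0.584
((p → p) → q) → (p ↔ (q ↔ p)) = min(1, 1 − 0.584 + 0.584) = min(1, 1.000) = 1.000
~(((p → p) → q) → (p ↔ (q ↔ p))) = 1 − 1.000 = 0.000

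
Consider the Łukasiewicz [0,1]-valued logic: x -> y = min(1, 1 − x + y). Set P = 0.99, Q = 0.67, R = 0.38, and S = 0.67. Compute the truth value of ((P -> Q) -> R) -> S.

0.97

P -> Q = min(1, 1 − 0.99 + 0.67) = min(1, 0.68) = 0.68
(P -> Q) -> R = min(1, 1 − 0.68 + 0.38) = min(1, 0.70) = 0.70
((P -> Q) -> R) -> S = min(1, 1 − 0.70 + 0.67) = min(1, 0.97) = 0.97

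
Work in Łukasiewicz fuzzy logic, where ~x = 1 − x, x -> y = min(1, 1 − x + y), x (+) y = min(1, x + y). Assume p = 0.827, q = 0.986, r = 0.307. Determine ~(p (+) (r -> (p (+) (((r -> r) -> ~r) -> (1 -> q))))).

0.000

r -> r = min(1, 1 − 0.307 + 0.307) = min(1, 1.000) = 1.000
~r = 1 − 0.307 = 0.693
(r -> r) -> ~r = min(1, 1 − 1.000 + 0.693) = min(1, 0.693) = 0.693
1 -> q = min(1, 1 − 1.000 + 0.986) = min(1, 0.986) = 0.986
((r -> r) -> ~r) -> (1 -> q) = min(1, 1 − 0.693 + 0.986) = min(1, 1.293) = 1.000
p (+) (((r -> r) -> ~r) -> (1 -> q)) = min(1, 0.827 + 1.000) = min(1, 1.827) = 1.000
r -> (p (+) (((r -> r) -> ~r) -> (1 -> q))) = min(1, 1 − 0.307 + 1.000) = min(1, 1.693) = 1.000
p (+) (r -> (p (+) (((r -> r) -> ~r) -> (1 -> q)))) = min(1, 0.827 + 1.000) = min(1, 1.827) = 1.000
~(p (+) (r -> (p (+) (((r -> r) -> ~r) -> (1 -> q))))) = 1 − 1.000 = 0.000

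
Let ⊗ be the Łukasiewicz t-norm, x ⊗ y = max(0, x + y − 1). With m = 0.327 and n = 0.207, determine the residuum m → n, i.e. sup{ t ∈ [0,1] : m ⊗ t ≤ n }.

0.880

The residuum of the Łukasiewicz t-norm gives the supremum: min(1, 1 − 0.327 + 0.207).
1 − 0.327 + 0.207 = 0.880, so t = min(1, 0.880) = 0.880.
Check: 0.327 ⊗ 0.880 = max(0, 0.207) = 0.207 ≤ 0.207.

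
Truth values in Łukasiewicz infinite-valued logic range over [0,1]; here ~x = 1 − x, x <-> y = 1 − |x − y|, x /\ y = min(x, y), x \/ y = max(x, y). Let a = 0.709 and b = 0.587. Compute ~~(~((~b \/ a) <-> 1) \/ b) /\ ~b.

~b = 1 − 0.587 = 0.413
~b \/ a = max(0.413, 0.709) = 0.709
(~b \/ a) <-> 1 = 1 − |0.709 − 1.000| = 1 − 0.291 = 0.709
~((~b \/ a) <-> 1) = 1 − 0.709 = 0.291
~((~b \/ a) <-> 1) \/ b = max(0.291, 0.587) = 0.587
~(~((~b \/ a) <-> 1) \/ b) = 1 − 0.587 = 0.413
~~(~((~b \/ a) <-> 1) \/ b) = 1 − 0.413 = 0.587
~~(~((~b \/ a) <-> 1) \/ b) /\ ~b = min(0.587, 0.413) = 0.413

0.413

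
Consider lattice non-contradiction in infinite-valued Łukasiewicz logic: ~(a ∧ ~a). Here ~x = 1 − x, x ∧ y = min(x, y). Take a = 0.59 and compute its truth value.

0.59

~a = 1 − 0.59 = 0.41
a ∧ ~a = min(0.59, 0.41) = 0.41
~(a ∧ ~a) = 1 − 0.41 = 0.59
(The value 0.59 < 1 shows this instance is not satisfied; not a Ł∞-tautology — its value is 1 − min(a, 1−a).)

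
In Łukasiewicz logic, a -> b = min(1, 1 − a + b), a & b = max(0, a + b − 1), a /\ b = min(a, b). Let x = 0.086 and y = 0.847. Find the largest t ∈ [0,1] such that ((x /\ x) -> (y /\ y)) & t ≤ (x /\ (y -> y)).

x /\ x = min(0.086, 0.086) = 0.086
y /\ y = min(0.847, 0.847) = 0.847
(x /\ x) -> (y /\ y) = min(1, 1 − 0.086 + 0.847) = min(1, 1.761) = 1.000
So the left factor is (x /\ x) -> (y /\ y) = 1.000.
y -> y = min(1, 1 − 0.847 + 0.847) = min(1, 1.000) = 1.000
x /\ (y -> y) = min(0.086, 1.000) = 0.086
So the right-hand bound is x /\ (y -> y) = 0.086.
The residuum of the Łukasiewicz t-norm gives the supremum: min(1, 1 − 1.000 + 0.086).
1 − 1.000 + 0.086 = 0.086, so t = min(1, 0.086) = 0.086.
Check: 1.000 & 0.086 = max(0, 0.086) = 0.086 ≤ 0.086.

0.086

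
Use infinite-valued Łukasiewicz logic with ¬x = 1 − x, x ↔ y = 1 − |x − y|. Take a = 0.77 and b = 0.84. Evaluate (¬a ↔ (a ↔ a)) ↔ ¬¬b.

0.39

¬a = 1 − 0.77 = 0.23
a ↔ a = 1 − |0.77 − 0.77| = 1 − 0.00 = 1.00
¬a ↔ (a ↔ a) = 1 − |0.23 − 1.00| = 1 − 0.77 = 0.23
¬b = 1 − 0.84 = 0.16
¬¬b = 1 − 0.16 = 0.84
(¬a ↔ (a ↔ a)) ↔ ¬¬b = 1 − |0.23 − 0.84| = 1 − 0.61 = 0.39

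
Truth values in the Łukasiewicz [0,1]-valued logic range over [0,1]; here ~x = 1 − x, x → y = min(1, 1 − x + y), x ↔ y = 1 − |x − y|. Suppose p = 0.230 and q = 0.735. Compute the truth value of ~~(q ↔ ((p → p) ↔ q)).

p → p = min(1, 1 − 0.230 + 0.230) = min(1, 1.000) = 1.000
(p → p) ↔ q = 1 − |1.000 − 0.735| = 1 − 0.265 = 0.735
q ↔ ((p → p) ↔ q) = 1 − |0.735 − 0.735| = 1 − 0.000 = 1.000
~(q ↔ ((p → p) ↔ q)) = 1 − 1.000 = 0.000
~~(q ↔ ((p → p) ↔ q)) = 1 − 0.000 = 1.000

1.000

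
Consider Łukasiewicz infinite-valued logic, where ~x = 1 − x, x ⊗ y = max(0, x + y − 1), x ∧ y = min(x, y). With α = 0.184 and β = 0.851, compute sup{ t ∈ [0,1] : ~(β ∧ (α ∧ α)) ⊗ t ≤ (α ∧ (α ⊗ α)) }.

α ∧ α = min(0.184, 0.184) = 0.184
β ∧ (α ∧ α) = min(0.851, 0.184) = 0.184
~(β ∧ (α ∧ α)) = 1 − 0.184 = 0.816
So the left factor is ~(β ∧ (α ∧ α)) = 0.816.
α ⊗ α = max(0, 0.184 + 0.184 − 1) = max(0, -0.632) = 0.000
α ∧ (α ⊗ α) = min(0.184, 0.000) = 0.000
So the right-hand bound is α ∧ (α ⊗ α) = 0.000.
The residuum of the Łukasiewicz t-norm gives the supremum: min(1, 1 − 0.816 + 0.000).
1 − 0.816 + 0.000 = 0.184, so t = min(1, 0.184) = 0.184.
Check: 0.816 ⊗ 0.184 = max(0, 0.000) = 0.000 ≤ 0.000.

0.184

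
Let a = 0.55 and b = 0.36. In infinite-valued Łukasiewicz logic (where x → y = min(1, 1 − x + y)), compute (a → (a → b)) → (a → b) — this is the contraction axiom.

a → b = min(1, 1 − 0.55 + 0.36) = min(1, 0.81) = 0.81
a → (a → b) = min(1, 1 − 0.55 + 0.81) = min(1, 1.26) = 1.00
(a → (a → b)) → (a → b) = min(1, 1 − 1.00 + 0.81) = min(1, 0.81) = 0.81
(The value 0.81 < 1 shows this instance is not satisfied; fails in Ł∞ (the t-norm is not idempotent).)

0.81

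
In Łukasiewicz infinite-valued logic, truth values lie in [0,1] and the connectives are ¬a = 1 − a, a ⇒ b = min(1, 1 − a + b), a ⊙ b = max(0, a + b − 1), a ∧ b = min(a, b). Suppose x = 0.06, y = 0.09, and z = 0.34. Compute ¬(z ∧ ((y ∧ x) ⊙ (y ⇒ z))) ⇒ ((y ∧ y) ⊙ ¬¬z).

y ∧ x = min(0.09, 0.06) = 0.06
y ⇒ z = min(1, 1 − 0.09 + 0.34) = min(1, 1.25) = 1.00
(y ∧ x) ⊙ (y ⇒ z) = max(0, 0.06 + 1.00 − 1) = max(0, 0.06) = 0.06
z ∧ ((y ∧ x) ⊙ (y ⇒ z)) = min(0.34, 0.06) = 0.06
¬(z ∧ ((y ∧ x) ⊙ (y ⇒ z))) = 1 − 0.06 = 0.94
y ∧ y = min(0.09, 0.09) = 0.09
¬z = 1 − 0.34 = 0.66
¬¬z = 1 − 0.66 = 0.34
(y ∧ y) ⊙ ¬¬z = max(0, 0.09 + 0.34 − 1) = max(0, -0.57) = 0.00
¬(z ∧ ((y ∧ x) ⊙ (y ⇒ z))) ⇒ ((y ∧ y) ⊙ ¬¬z) = min(1, 1 − 0.94 + 0.00) = min(1, 0.06) = 0.06

0.06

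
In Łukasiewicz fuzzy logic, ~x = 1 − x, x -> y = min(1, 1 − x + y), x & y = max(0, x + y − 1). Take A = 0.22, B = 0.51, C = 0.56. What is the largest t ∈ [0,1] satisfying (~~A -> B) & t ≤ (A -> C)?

~A = 1 − 0.22 = 0.78
~~A = 1 − 0.78 = 0.22
~~A -> B = min(1, 1 − 0.22 + 0.51) = min(1, 1.29) = 1.00
So the left factor is ~~A -> B = 1.00.
A -> C = min(1, 1 − 0.22 + 0.56) = min(1, 1.34) = 1.00
So the right-hand bound is A -> C = 1.00.
The residuum of the Łukasiewicz t-norm gives the supremum: min(1, 1 − 1.00 + 1.00).
1 − 1.00 + 1.00 = 1.00, so t = min(1, 1.00) = 1.00.
Check: 1.00 & 1.00 = max(0, 1.00) = 1.00 ≤ 1.00.

1.00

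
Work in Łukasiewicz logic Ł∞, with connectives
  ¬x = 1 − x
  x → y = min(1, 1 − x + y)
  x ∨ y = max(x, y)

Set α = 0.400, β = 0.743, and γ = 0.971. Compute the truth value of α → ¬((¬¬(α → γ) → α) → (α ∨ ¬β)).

0.600

α → γ = min(1, 1 − 0.400 + 0.971) = min(1, 1.571) = 1.000
¬(α → γ) = 1 − 1.000 = 0.000
¬¬(α → γ) = 1 − 0.000 = 1.000
¬¬(α → γ) → α = min(1, 1 − 1.000 + 0.400) = min(1, 0.400) = 0.400
¬β = 1 − 0.743 = 0.257
α ∨ ¬β = max(0.400, 0.257) = 0.400
(¬¬(α → γ) → α) → (α ∨ ¬β) = min(1, 1 − 0.400 + 0.400) = min(1, 1.000) = 1.000
¬((¬¬(α → γ) → α) → (α ∨ ¬β)) = 1 − 1.000 = 0.000
α → ¬((¬¬(α → γ) → α) → (α ∨ ¬β)) = min(1, 1 − 0.400 + 0.000) = min(1, 0.600) = 0.600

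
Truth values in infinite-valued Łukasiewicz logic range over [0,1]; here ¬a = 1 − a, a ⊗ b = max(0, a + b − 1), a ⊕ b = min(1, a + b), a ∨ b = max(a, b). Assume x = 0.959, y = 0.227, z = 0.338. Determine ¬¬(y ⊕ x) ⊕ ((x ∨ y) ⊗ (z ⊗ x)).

y ⊕ x = min(1, 0.227 + 0.959) = min(1, 1.186) = 1.000
¬(y ⊕ x) = 1 − 1.000 = 0.000
¬¬(y ⊕ x) = 1 − 0.000 = 1.000
x ∨ y = max(0.959, 0.227) = 0.959
z ⊗ x = max(0, 0.338 + 0.959 − 1) = max(0, 0.297) = 0.297
(x ∨ y) ⊗ (z ⊗ x) = max(0, 0.959 + 0.297 − 1) = max(0, 0.256) = 0.256
¬¬(y ⊕ x) ⊕ ((x ∨ y) ⊗ (z ⊗ x)) = min(1, 1.000 + 0.256) = min(1, 1.256) = 1.000

1.000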